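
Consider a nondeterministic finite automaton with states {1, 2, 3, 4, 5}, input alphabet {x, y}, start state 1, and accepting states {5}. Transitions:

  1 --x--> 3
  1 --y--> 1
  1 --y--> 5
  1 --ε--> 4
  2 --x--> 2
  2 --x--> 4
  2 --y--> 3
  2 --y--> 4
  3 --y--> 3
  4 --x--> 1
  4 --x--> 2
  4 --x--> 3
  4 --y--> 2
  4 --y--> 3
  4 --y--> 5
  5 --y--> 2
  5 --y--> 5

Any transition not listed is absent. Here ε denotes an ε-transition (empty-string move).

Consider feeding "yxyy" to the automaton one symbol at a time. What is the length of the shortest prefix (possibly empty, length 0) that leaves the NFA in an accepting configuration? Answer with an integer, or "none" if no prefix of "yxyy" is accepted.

1

Start: ε-closure({1}) = {1, 4}.
Read 'y': {1, 4} → {1, 2, 3, 4, 5}.
None of the earlier sets intersect F, but {1, 2, 3, 4, 5} does.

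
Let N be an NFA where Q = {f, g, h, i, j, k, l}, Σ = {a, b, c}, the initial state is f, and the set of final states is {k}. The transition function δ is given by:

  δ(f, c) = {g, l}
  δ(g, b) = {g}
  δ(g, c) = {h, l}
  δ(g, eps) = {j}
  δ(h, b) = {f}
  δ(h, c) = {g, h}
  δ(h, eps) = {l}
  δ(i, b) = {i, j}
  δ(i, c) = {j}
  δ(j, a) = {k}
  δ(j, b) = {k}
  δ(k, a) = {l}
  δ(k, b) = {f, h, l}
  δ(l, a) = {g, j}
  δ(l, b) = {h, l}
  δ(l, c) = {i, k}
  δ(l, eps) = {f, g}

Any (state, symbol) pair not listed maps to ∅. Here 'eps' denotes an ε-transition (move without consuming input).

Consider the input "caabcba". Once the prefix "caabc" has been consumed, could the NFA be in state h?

Start in {f}.
Read 'c': f→{g, l}; union {g, l}; ε-closure = {f, g, j, l}.
Read 'a': f→∅, g→∅, j→{k}, l→{g, j}; now {g, j, k}.
Read 'a': g→∅, j→{k}, k→{l}; union {k, l}; ε-closure = {f, g, j, k, l}.
Read 'b': f→∅, g→{g}, j→{k}, k→{f, h, l}, l→{h, l}; union {f, g, h, k, l}; ε-closure = {f, g, h, j, k, l}.
Read 'c': f→{g, l}, g→{h, l}, h→{g, h}, j→∅, k→∅, l→{i, k}; union {g, h, i, k, l}; ε-closure = {f, g, h, i, j, k, l}.
State h is in {f, g, h, i, j, k, l}.

Yes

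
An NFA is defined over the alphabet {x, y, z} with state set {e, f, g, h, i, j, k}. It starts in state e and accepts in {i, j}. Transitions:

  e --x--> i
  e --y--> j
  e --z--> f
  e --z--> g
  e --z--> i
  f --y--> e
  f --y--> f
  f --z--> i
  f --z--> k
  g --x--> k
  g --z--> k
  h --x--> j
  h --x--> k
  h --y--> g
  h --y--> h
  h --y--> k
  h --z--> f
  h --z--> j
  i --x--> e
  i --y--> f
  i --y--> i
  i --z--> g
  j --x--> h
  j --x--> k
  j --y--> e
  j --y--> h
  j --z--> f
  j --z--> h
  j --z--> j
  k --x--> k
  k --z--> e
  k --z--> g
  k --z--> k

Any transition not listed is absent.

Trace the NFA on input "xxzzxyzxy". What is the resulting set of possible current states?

{e, g, h, k}

Start in {e}.
Read 'x': {e} → {i}.
Read 'x': {i} → {e}.
Read 'z': {e} → {f, g, i}.
Read 'z': {f, g, i} → {g, i, k}.
Read 'x': {g, i, k} → {e, k}.
Read 'y': {e, k} → {j}.
Read 'z': {j} → {f, h, j}.
Read 'x': {f, h, j} → {h, j, k}.
Read 'y': {h, j, k} → {e, g, h, k}.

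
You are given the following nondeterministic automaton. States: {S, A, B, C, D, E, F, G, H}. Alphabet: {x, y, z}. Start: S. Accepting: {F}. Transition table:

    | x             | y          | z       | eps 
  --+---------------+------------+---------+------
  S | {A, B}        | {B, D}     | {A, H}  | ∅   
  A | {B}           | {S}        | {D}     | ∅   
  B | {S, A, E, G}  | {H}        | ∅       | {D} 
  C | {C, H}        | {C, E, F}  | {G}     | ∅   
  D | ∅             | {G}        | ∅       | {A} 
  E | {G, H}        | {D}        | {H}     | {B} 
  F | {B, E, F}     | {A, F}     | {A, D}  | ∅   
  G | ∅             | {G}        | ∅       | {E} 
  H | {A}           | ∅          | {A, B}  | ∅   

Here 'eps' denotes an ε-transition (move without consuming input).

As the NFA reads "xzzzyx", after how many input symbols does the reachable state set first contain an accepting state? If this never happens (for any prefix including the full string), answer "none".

Start in {S}.
Read 'x': S→{A, B}; union {A, B}; ε-closure = {A, B, D}.
Read 'z': A→{D}, B→∅, D→∅; union {D}; ε-closure = {A, D}.
Read 'z': A→{D}, D→∅; union {D}; ε-closure = {A, D}.
Read 'z': A→{D}, D→∅; union {D}; ε-closure = {A, D}.
Read 'y': A→{S}, D→{G}; union {S, G}; ε-closure = {S, A, B, D, E, G}.
Read 'x': S→{A, B}, A→{B}, B→{S, A, E, G}, D→∅, E→{G, H}, G→∅; union {S, A, B, E, G, H}; ε-closure = {S, A, B, D, E, G, H}.
No reachable set along the way intersects F.

none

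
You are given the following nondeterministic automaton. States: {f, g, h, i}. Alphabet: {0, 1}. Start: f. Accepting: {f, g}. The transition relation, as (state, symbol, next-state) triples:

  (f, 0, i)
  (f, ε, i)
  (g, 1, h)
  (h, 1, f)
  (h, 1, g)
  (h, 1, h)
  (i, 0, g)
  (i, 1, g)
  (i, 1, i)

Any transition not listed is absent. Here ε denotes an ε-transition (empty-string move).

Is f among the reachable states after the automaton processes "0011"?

Start: ε-closure({f}) = {f, i}.
Read '0': f→{i}, i→{g}; now {g, i}.
Read '0': g→∅, i→{g}; now {g}.
Read '1': g→{h}; now {h}.
Read '1': h→{f, g, h}; union {f, g, h}; ε-closure = {f, g, h, i}.
State f is in {f, g, h, i}.

Yes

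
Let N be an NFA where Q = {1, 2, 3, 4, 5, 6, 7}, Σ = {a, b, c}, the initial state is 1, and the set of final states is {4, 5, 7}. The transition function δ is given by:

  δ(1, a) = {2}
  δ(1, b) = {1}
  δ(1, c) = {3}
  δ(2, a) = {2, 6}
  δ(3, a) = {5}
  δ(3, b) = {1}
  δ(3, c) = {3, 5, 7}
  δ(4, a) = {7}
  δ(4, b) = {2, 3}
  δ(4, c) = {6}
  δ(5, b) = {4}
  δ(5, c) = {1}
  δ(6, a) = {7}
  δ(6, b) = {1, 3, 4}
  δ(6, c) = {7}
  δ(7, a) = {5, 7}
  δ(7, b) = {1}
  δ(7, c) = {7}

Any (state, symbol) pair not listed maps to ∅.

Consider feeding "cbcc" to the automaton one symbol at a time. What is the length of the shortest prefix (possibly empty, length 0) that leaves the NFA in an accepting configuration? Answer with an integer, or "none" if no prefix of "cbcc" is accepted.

Start in {1}.
Read 'c': 1→{3}; now {3}.
Read 'b': 3→{1}; now {1}.
Read 'c': 1→{3}; now {3}.
Read 'c': 3→{3, 5, 7}; now {3, 5, 7}.
None of the earlier sets intersect F, but {3, 5, 7} does.

4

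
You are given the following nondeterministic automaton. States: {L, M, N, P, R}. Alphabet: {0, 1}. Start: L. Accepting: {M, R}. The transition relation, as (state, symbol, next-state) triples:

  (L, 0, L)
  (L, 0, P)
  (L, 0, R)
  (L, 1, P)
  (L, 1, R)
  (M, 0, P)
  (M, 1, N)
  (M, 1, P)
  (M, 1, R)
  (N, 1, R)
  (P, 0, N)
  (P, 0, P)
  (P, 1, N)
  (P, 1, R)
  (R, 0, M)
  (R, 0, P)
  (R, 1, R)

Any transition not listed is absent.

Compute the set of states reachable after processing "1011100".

{N, P}

Start in {L}.
Read '1': {L} → {P, R}.
Read '0': {P, R} → {M, N, P}.
Read '1': {M, N, P} → {N, P, R}.
Read '1': {N, P, R} → {N, R}.
Read '1': {N, R} → {R}.
Read '0': {R} → {M, P}.
Read '0': {M, P} → {N, P}.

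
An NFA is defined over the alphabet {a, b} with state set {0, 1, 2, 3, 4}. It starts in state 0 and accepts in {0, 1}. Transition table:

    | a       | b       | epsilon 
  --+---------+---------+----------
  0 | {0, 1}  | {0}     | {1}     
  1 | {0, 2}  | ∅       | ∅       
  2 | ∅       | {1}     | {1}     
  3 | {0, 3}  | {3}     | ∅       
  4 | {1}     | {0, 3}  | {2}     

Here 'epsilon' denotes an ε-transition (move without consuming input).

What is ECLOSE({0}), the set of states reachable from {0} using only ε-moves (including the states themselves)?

{0, 1}

Begin with {0}.
ε-move 0 → 1; add 1.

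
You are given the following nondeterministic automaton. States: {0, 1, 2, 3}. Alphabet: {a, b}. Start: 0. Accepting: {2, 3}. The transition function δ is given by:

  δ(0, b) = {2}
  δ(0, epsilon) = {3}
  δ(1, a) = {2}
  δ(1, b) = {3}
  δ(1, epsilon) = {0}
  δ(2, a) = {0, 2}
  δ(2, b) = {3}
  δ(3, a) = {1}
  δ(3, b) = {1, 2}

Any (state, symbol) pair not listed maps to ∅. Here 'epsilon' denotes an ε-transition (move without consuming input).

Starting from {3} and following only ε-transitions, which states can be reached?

Begin with {3}.
No ε-moves leave this set, so the closure equals the set itself.

{3}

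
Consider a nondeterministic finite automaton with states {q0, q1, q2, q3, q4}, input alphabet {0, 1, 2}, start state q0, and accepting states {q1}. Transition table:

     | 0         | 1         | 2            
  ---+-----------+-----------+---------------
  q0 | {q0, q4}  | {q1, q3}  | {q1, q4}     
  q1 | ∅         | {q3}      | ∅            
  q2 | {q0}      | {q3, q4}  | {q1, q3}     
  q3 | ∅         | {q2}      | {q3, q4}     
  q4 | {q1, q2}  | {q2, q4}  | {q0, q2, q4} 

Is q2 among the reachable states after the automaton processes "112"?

Start in {q0}.
Read '1': q0→{q1, q3}; now {q1, q3}.
Read '1': q1→{q3}, q3→{q2}; now {q2, q3}.
Read '2': q2→{q1, q3}, q3→{q3, q4}; now {q1, q3, q4}.
State q2 is not in {q1, q3, q4}.

No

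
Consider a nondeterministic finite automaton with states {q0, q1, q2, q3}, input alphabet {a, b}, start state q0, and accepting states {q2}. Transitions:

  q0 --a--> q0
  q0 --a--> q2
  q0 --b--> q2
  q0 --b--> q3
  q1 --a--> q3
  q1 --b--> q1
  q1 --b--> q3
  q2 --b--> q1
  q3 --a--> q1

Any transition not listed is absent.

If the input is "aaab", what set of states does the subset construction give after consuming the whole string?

{q1, q2, q3}

Start in {q0}.
Read 'a': q0→{q0, q2}; now {q0, q2}.
Read 'a': q0→{q0, q2}, q2→∅; now {q0, q2}.
Read 'a': q0→{q0, q2}, q2→∅; now {q0, q2}.
Read 'b': q0→{q2, q3}, q2→{q1}; now {q1, q2, q3}.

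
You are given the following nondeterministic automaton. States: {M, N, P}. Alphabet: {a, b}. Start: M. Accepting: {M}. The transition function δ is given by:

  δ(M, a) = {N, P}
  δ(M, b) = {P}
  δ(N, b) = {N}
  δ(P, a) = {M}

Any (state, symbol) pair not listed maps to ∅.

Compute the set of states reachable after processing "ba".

{M}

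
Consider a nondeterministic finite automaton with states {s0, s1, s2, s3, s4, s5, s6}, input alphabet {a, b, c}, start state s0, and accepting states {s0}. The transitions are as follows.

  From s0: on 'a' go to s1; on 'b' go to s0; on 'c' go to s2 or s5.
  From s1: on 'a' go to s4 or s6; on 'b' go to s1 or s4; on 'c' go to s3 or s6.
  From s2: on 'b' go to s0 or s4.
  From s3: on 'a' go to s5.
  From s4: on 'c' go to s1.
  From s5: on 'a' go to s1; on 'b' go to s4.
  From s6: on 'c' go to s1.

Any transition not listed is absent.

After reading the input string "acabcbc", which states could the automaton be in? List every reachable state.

{s1, s3, s6}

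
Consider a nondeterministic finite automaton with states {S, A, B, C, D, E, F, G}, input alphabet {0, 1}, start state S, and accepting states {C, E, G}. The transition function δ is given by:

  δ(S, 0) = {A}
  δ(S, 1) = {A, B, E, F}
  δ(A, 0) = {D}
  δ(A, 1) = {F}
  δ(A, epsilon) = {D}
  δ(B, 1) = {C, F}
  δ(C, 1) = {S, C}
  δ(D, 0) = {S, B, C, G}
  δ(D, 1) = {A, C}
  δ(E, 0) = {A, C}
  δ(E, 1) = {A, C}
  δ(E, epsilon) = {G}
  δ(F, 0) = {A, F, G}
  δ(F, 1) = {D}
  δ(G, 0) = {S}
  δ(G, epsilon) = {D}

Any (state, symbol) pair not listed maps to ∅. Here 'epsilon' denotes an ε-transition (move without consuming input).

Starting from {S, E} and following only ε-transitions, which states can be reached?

Begin with {S, E}.
ε-move E → G; add G.
ε-move G → D; add D.

{S, D, E, G}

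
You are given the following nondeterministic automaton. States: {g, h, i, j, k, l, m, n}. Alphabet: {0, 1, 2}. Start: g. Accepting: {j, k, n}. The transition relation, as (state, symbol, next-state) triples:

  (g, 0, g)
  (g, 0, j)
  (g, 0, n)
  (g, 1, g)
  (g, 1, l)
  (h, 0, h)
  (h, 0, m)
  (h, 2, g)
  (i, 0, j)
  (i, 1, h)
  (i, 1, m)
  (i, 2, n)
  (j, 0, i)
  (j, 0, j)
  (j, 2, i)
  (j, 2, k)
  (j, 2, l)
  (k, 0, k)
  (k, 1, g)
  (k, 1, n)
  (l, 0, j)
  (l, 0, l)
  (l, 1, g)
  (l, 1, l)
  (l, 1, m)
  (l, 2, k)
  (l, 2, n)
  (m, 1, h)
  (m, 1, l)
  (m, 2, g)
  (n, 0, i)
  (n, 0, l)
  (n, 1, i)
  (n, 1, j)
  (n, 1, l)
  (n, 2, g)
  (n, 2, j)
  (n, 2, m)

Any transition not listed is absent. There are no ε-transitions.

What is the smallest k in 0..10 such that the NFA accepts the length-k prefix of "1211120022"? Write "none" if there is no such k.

Start in {g}.
Read '1': {g} → {g, l}.
Read '2': {g, l} → {k, n}.
None of the earlier sets intersect F, but {k, n} does.

2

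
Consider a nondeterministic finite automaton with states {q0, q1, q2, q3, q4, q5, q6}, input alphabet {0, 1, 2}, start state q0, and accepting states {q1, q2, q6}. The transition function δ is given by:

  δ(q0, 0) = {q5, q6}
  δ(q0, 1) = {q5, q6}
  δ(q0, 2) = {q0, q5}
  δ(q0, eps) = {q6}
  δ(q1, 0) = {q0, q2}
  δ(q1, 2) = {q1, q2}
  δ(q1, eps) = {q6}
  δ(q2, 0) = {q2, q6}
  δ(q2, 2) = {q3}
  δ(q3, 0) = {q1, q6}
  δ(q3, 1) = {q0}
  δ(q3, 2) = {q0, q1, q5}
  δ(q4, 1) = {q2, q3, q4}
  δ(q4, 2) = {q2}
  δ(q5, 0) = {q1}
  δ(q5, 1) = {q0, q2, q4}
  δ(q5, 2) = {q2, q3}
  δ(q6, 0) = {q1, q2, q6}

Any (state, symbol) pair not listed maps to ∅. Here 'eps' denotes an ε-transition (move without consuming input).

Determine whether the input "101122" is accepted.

No

Start: ε-closure({q0}) = {q0, q6}.
Read '1': {q0, q6} → {q5, q6}.
Read '0': {q5, q6} → {q1, q2, q6}.
Read '1': {q1, q2, q6} → ∅.
The set is empty and remains empty for the remaining 3 symbols.
The final set ∅ contains no accepting state.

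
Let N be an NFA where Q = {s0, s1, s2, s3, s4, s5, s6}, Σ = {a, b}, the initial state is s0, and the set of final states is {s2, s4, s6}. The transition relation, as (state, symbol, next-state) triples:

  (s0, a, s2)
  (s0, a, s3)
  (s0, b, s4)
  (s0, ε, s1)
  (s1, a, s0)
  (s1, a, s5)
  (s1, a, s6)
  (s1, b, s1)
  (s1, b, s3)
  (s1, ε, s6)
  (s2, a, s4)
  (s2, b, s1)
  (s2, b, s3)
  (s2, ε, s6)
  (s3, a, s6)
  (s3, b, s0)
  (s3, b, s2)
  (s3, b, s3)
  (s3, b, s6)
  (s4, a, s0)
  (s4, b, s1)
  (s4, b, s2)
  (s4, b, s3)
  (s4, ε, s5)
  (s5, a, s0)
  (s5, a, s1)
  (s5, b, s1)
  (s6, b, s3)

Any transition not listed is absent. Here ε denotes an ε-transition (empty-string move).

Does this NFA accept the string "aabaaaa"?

Start: ε-closure({s0}) = {s0, s1, s6}.
Read 'a': {s0, s1, s6} → {s0, s1, s2, s3, s5, s6}.
Read 'a': {s0, s1, s2, s3, s5, s6} → {s0, s1, s2, s3, s4, s5, s6}.
Read 'b': {s0, s1, s2, s3, s4, s5, s6} → {s0, s1, s2, s3, s4, s5, s6}.
Read 'a': {s0, s1, s2, s3, s4, s5, s6} → {s0, s1, s2, s3, s4, s5, s6}.
Read 'a': {s0, s1, s2, s3, s4, s5, s6} → {s0, s1, s2, s3, s4, s5, s6}.
Read 'a': {s0, s1, s2, s3, s4, s5, s6} → {s0, s1, s2, s3, s4, s5, s6}.
Read 'a': {s0, s1, s2, s3, s4, s5, s6} → {s0, s1, s2, s3, s4, s5, s6}.
The final set {s0, s1, s2, s3, s4, s5, s6} contains the accepting states s2, s4, s6.

Yes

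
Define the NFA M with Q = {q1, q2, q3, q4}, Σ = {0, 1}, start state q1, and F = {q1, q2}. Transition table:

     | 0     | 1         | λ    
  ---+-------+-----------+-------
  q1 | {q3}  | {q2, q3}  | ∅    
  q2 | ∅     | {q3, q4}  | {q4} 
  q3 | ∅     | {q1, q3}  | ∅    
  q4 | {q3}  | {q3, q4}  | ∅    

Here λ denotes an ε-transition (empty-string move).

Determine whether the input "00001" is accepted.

No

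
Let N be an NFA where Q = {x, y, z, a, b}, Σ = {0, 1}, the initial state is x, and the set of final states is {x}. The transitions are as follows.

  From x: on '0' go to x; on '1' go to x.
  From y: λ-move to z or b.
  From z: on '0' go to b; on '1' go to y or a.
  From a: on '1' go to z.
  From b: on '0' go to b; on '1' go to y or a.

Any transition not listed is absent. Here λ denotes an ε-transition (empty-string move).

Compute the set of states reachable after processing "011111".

Start in {x}.
Read '0': x→{x}; now {x}.
Read '1': x→{x}; now {x}.
Read '1': x→{x}; now {x}.
Read '1': x→{x}; now {x}.
Read '1': x→{x}; now {x}.
Read '1': x→{x}; now {x}.

{x}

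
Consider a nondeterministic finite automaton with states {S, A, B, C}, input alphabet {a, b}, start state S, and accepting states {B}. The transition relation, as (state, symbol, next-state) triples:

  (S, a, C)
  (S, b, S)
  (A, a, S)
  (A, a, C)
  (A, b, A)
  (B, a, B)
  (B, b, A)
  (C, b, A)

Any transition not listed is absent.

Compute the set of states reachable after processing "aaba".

Start in {S}.
Read 'a': S→{C}; now {C}.
Read 'a': C→∅; now ∅.
The set is empty and remains empty for the remaining 2 symbols.

∅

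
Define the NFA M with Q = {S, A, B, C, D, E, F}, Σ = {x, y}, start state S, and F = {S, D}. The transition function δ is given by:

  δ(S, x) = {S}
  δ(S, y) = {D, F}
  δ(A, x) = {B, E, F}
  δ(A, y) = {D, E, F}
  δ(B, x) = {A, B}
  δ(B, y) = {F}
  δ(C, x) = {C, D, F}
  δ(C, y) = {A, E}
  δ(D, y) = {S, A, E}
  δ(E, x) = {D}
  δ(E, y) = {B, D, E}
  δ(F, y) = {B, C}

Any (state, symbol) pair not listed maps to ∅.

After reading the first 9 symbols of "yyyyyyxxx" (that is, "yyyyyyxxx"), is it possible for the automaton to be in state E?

Yes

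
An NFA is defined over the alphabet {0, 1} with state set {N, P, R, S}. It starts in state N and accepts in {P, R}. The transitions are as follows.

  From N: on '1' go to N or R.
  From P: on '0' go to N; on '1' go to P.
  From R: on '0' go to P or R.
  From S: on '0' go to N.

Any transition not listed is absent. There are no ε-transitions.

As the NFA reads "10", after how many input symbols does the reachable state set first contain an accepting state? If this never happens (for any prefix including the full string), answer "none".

Start in {N}.
Read '1': N→{N, R}; now {N, R}.
None of the earlier sets intersect F, but {N, R} does.

1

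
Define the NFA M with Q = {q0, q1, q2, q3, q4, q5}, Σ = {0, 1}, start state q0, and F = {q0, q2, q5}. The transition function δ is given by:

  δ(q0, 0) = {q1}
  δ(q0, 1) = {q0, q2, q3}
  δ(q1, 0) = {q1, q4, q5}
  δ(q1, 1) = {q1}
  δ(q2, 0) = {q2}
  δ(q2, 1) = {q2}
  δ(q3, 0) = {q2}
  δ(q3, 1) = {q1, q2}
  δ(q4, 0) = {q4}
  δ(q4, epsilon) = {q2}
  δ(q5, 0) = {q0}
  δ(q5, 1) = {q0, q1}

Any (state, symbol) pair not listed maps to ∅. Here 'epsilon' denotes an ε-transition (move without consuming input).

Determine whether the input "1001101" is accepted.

Start in {q0}.
Read '1': q0→{q0, q2, q3}; now {q0, q2, q3}.
Read '0': q0→{q1}, q2→{q2}, q3→{q2}; now {q1, q2}.
Read '0': q1→{q1, q4, q5}, q2→{q2}; now {q1, q2, q4, q5}.
Read '1': q1→{q1}, q2→{q2}, q4→∅, q5→{q0, q1}; now {q0, q1, q2}.
Read '1': q0→{q0, q2, q3}, q1→{q1}, q2→{q2}; now {q0, q1, q2, q3}.
Read '0': q0→{q1}, q1→{q1, q4, q5}, q2→{q2}, q3→{q2}; now {q1, q2, q4, q5}.
Read '1': q1→{q1}, q2→{q2}, q4→∅, q5→{q0, q1}; now {q0, q1, q2}.
The final set {q0, q1, q2} contains the accepting states q0, q2.

Yes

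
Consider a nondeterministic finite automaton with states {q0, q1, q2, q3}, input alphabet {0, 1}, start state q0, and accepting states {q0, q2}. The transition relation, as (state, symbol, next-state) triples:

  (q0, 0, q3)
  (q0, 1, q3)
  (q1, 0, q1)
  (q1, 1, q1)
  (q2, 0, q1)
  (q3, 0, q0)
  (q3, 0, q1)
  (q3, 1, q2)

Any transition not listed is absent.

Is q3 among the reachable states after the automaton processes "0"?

Yes

Start in {q0}.
Read '0': q0→{q3}; now {q3}.
State q3 is in {q3}.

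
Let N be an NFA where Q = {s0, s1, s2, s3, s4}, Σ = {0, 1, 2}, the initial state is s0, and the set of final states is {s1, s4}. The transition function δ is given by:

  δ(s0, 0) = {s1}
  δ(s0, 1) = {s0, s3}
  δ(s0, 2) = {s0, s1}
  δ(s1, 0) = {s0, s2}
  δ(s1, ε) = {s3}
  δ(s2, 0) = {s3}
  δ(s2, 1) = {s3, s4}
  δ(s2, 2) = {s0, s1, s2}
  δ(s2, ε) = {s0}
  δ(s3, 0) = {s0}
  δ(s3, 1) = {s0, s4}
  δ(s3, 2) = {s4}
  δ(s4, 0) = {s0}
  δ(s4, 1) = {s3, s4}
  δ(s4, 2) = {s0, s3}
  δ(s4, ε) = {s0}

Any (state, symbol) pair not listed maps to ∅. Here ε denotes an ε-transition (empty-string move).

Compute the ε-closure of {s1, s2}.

Begin with {s1, s2}.
ε-move s1 → s3; add s3.
ε-move s2 → s0; add s0.

{s0, s1, s2, s3}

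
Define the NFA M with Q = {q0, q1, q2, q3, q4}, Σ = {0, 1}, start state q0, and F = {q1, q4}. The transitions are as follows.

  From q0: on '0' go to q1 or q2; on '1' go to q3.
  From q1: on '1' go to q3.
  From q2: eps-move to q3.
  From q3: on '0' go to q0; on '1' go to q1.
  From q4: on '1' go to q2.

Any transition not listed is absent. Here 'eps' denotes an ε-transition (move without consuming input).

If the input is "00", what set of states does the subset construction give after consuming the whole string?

{q0}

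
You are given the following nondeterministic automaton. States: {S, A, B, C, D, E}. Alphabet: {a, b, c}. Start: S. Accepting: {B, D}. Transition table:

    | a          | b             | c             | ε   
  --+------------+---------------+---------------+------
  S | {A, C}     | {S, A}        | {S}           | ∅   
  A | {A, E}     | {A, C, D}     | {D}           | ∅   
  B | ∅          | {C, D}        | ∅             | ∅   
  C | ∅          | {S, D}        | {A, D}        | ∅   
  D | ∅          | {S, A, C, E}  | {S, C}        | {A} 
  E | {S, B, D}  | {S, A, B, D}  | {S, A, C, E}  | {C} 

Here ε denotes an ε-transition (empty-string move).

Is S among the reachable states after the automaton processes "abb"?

Start in {S}.
Read 'a': S→{A, C}; now {A, C}.
Read 'b': A→{A, C, D}, C→{S, D}; now {S, A, C, D}.
Read 'b': S→{S, A}, A→{A, C, D}, C→{S, D}, D→{S, A, C, E}; now {S, A, C, D, E}.
State S is in {S, A, C, D, E}.

Yes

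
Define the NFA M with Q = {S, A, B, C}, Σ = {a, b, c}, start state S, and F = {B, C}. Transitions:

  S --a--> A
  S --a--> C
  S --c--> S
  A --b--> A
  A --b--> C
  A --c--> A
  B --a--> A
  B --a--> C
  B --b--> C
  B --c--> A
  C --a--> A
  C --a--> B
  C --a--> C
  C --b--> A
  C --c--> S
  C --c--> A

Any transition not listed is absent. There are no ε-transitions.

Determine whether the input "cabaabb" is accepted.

Start in {S}.
Read 'c': {S} → {S}.
Read 'a': {S} → {A, C}.
Read 'b': {A, C} → {A, C}.
Read 'a': {A, C} → {A, B, C}.
Read 'a': {A, B, C} → {A, B, C}.
Read 'b': {A, B, C} → {A, C}.
Read 'b': {A, C} → {A, C}.
The final set {A, C} contains the accepting state C.

Yes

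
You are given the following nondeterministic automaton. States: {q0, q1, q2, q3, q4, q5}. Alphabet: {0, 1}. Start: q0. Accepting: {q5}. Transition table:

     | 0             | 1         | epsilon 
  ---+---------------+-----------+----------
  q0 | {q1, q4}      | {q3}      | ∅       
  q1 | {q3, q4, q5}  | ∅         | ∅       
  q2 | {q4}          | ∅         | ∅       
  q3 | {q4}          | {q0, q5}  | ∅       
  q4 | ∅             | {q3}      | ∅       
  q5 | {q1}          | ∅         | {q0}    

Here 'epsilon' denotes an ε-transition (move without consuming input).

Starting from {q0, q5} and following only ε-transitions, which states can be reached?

Begin with {q0, q5}.
No ε-moves leave this set, so the closure equals the set itself.

{q0, q5}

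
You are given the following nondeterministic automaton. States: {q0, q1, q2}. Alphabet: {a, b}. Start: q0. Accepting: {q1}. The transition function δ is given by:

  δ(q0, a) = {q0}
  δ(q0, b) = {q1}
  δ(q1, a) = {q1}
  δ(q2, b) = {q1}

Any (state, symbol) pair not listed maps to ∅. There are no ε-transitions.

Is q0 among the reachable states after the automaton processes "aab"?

Start in {q0}.
Read 'a': {q0} → {q0}.
Read 'a': {q0} → {q0}.
Read 'b': {q0} → {q1}.
State q0 is not in {q1}.

No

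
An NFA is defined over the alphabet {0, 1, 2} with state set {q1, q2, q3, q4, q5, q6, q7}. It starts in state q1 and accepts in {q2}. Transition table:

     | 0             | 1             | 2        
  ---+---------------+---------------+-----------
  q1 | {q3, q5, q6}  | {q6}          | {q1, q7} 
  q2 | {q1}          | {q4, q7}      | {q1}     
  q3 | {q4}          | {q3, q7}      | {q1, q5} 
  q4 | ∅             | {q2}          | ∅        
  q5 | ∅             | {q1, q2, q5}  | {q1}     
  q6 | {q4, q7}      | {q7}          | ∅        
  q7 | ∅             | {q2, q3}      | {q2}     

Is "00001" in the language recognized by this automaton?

Start in {q1}.
Read '0': q1→{q3, q5, q6}; now {q3, q5, q6}.
Read '0': q3→{q4}, q5→∅, q6→{q4, q7}; now {q4, q7}.
Read '0': q4→∅, q7→∅; now ∅.
The set is empty and remains empty for the remaining 2 symbols.
The final set ∅ contains no accepting state.

No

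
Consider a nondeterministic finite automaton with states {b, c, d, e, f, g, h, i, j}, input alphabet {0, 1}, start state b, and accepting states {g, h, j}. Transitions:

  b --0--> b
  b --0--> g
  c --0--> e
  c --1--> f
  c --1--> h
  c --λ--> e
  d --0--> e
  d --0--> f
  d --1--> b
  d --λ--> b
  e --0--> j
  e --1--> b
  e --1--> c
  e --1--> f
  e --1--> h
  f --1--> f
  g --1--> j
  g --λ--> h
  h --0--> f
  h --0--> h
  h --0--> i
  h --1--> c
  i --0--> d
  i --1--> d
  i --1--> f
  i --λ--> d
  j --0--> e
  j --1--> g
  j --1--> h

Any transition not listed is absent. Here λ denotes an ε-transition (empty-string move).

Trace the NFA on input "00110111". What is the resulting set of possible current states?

{b, c, e, f, g, h, j}

Start in {b}.
Read '0': {b} → {b, g, h}.
Read '0': {b, g, h} → {b, d, f, g, h, i}.
Read '1': {b, d, f, g, h, i} → {b, c, d, e, f, j}.
Read '1': {b, c, d, e, f, j} → {b, c, e, f, g, h}.
Read '0': {b, c, e, f, g, h} → {b, d, e, f, g, h, i, j}.
Read '1': {b, d, e, f, g, h, i, j} → {b, c, d, e, f, g, h, j}.
Read '1': {b, c, d, e, f, g, h, j} → {b, c, e, f, g, h, j}.
Read '1': {b, c, e, f, g, h, j} → {b, c, e, f, g, h, j}.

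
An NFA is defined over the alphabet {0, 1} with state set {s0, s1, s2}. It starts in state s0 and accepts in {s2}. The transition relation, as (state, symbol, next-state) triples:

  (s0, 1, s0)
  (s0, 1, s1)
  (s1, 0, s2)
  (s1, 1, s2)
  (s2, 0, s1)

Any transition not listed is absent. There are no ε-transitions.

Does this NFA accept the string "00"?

Start in {s0}.
Read '0': s0→∅; now ∅.
The set is empty and remains empty for the remaining 1 symbol.
The final set ∅ contains no accepting state.

No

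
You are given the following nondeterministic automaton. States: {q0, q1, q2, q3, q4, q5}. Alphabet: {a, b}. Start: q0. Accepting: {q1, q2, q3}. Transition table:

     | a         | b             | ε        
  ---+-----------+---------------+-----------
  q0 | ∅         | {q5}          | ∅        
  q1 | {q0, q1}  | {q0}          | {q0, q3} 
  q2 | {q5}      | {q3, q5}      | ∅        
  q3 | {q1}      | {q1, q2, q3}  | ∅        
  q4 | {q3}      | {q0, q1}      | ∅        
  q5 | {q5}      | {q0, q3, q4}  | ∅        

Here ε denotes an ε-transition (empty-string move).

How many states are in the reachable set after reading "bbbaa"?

4

Start in {q0}.
Read 'b': q0→{q5}; now {q5}.
Read 'b': q5→{q0, q3, q4}; now {q0, q3, q4}.
Read 'b': q0→{q5}, q3→{q1, q2, q3}, q4→{q0, q1}; now {q0, q1, q2, q3, q5}.
Read 'a': q0→∅, q1→{q0, q1}, q2→{q5}, q3→{q1}, q5→{q5}; union {q0, q1, q5}; ε-closure = {q0, q1, q3, q5}.
Read 'a': q0→∅, q1→{q0, q1}, q3→{q1}, q5→{q5}; union {q0, q1, q5}; ε-closure = {q0, q1, q3, q5}.
That set has 4 states.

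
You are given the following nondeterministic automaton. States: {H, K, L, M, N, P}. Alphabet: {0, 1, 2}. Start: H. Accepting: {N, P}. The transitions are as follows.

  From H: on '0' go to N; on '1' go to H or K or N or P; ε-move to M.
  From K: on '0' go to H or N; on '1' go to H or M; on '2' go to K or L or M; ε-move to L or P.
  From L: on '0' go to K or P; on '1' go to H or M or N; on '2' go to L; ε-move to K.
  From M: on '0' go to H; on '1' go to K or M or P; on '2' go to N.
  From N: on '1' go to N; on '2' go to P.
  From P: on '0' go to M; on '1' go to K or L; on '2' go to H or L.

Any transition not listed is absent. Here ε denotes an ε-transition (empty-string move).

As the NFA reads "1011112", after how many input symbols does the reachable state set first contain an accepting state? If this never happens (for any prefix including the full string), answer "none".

1

Start: ε-closure({H}) = {H, M}.
Read '1': H→{H, K, N, P}, M→{K, M, P}; union {H, K, M, N, P}; ε-closure = {H, K, L, M, N, P}.
None of the earlier sets intersect F, but {H, K, L, M, N, P} does.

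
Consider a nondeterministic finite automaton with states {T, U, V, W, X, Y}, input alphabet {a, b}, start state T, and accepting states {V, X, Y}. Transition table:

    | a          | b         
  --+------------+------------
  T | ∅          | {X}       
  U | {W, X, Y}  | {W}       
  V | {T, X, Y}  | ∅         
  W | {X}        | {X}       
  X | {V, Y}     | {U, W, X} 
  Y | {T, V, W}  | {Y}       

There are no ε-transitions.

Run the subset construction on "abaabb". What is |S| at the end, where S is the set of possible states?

0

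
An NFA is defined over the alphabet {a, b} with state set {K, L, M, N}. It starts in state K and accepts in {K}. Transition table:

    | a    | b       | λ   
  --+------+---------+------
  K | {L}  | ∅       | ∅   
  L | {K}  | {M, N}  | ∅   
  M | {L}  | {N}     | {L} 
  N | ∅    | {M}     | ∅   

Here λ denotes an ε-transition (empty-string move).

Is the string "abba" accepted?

Start in {K}.
Read 'a': K→{L}; now {L}.
Read 'b': L→{M, N}; union {M, N}; ε-closure = {L, M, N}.
Read 'b': L→{M, N}, M→{N}, N→{M}; union {M, N}; ε-closure = {L, M, N}.
Read 'a': L→{K}, M→{L}, N→∅; now {K, L}.
The final set {K, L} contains the accepting state K.

Yes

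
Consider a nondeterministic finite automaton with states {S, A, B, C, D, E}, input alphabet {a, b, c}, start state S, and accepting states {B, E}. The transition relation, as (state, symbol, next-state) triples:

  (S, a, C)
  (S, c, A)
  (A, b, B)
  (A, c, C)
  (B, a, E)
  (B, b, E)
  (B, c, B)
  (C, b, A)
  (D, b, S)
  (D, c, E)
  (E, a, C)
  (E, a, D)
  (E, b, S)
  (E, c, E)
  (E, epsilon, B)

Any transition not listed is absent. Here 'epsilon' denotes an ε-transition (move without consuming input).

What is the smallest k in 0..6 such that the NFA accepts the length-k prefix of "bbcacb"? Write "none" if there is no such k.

none

Start in {S}.
Read 'b': {S} → ∅.
The set is empty and remains empty for the remaining 5 symbols.
No reachable set along the way intersects F.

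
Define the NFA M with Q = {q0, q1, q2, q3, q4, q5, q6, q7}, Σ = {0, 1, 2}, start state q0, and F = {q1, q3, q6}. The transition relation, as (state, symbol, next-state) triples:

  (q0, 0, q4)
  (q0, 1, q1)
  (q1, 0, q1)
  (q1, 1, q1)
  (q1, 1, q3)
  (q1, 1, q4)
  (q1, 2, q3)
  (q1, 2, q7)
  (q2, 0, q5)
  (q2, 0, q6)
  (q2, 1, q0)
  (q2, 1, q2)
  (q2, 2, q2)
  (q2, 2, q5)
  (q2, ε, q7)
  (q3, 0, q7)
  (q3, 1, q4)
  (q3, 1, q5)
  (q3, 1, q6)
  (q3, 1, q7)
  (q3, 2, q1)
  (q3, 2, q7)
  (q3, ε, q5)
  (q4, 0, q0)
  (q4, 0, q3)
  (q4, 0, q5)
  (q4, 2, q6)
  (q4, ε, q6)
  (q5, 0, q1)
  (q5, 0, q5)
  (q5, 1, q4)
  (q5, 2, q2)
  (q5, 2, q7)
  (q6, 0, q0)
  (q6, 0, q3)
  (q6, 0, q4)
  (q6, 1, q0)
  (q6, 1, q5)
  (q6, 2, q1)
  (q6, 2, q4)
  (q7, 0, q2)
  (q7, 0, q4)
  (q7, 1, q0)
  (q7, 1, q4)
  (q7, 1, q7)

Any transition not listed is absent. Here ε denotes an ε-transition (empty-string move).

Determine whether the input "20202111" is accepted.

Start in {q0}.
Read '2': {q0} → ∅.
The set is empty and remains empty for the remaining 7 symbols.
The final set ∅ contains no accepting state.

No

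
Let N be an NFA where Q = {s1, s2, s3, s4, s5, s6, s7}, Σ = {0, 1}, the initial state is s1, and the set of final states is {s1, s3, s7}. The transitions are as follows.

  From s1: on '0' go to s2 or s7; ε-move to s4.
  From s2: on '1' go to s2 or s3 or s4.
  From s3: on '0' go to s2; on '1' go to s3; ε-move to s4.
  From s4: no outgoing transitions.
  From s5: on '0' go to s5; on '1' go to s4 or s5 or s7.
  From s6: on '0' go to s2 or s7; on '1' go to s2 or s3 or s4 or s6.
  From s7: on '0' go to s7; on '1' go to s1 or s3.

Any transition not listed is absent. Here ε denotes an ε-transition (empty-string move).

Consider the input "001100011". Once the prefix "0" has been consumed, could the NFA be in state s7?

Start: ε-closure({s1}) = {s1, s4}.
Read '0': {s1, s4} → {s2, s7}.
State s7 is in {s2, s7}.

Yes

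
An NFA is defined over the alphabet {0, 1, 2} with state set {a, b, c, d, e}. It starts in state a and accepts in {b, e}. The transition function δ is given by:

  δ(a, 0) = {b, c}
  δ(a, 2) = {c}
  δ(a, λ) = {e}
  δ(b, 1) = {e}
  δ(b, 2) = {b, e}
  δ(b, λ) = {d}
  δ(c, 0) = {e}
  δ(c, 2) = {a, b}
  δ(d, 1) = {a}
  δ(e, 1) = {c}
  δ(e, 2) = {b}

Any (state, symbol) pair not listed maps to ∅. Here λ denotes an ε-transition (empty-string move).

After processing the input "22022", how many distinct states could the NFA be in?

Start: ε-closure({a}) = {a, e}.
Read '2': a→{c}, e→{b}; union {b, c}; ε-closure = {b, c, d}.
Read '2': b→{b, e}, c→{a, b}, d→∅; union {a, b, e}; ε-closure = {a, b, d, e}.
Read '0': a→{b, c}, b→∅, d→∅, e→∅; union {b, c}; ε-closure = {b, c, d}.
Read '2': b→{b, e}, c→{a, b}, d→∅; union {a, b, e}; ε-closure = {a, b, d, e}.
Read '2': a→{c}, b→{b, e}, d→∅, e→{b}; union {b, c, e}; ε-closure = {b, c, d, e}.
That set has 4 states.

4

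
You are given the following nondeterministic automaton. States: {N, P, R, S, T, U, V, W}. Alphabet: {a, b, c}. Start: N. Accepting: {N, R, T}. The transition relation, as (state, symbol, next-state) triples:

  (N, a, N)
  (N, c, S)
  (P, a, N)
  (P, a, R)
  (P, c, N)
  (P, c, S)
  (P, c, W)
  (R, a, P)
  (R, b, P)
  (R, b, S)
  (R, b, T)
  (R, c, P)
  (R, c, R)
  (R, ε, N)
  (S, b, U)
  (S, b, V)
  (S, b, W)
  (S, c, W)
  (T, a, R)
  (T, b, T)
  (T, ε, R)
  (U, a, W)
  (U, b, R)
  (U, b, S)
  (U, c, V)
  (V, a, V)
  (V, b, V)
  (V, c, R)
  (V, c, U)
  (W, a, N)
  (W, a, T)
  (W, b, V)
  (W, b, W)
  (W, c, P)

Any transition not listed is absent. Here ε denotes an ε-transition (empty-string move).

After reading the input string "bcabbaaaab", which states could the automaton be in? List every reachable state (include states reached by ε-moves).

∅

Start in {N}.
Read 'b': N→∅; now ∅.
The set is empty and remains empty for the remaining 9 symbols.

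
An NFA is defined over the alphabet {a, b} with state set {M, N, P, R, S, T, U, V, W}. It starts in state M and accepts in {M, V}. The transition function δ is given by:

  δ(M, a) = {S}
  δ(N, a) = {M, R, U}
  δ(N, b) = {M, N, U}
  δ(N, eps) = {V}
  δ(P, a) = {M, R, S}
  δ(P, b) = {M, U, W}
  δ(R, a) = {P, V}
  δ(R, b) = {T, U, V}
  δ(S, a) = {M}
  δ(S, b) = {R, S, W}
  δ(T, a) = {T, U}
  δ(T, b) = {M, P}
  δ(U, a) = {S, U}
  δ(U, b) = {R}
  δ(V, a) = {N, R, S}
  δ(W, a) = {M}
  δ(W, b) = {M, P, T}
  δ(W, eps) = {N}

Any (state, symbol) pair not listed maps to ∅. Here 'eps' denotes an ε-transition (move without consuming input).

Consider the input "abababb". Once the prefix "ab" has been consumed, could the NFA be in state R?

Yes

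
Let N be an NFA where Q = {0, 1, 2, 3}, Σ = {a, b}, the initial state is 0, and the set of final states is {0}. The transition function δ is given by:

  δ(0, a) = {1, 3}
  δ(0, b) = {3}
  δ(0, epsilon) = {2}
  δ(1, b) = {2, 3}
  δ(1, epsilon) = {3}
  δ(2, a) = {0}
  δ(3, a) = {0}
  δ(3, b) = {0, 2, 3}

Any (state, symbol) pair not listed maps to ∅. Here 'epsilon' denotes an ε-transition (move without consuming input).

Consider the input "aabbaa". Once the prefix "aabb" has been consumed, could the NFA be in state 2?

Start: ε-closure({0}) = {0, 2}.
Read 'a': 0→{1, 3}, 2→{0}; union {0, 1, 3}; ε-closure = {0, 1, 2, 3}.
Read 'a': 0→{1, 3}, 1→∅, 2→{0}, 3→{0}; union {0, 1, 3}; ε-closure = {0, 1, 2, 3}.
Read 'b': 0→{3}, 1→{2, 3}, 2→∅, 3→{0, 2, 3}; now {0, 2, 3}.
Read 'b': 0→{3}, 2→∅, 3→{0, 2, 3}; now {0, 2, 3}.
State 2 is in {0, 2, 3}.

Yes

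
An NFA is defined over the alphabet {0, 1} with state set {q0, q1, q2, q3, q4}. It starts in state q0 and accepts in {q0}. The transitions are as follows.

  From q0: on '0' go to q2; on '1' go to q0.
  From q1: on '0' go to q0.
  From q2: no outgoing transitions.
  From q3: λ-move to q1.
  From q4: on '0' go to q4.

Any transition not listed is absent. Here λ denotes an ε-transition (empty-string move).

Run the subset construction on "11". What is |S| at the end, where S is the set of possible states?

Start in {q0}.
Read '1': {q0} → {q0}.
Read '1': {q0} → {q0}.
That set has 1 state.

1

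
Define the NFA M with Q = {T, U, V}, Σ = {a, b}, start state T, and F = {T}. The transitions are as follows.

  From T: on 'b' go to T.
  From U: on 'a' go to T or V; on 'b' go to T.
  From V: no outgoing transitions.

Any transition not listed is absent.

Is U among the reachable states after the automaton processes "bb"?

Start in {T}.
Read 'b': T→{T}; now {T}.
Read 'b': T→{T}; now {T}.
State U is not in {T}.

No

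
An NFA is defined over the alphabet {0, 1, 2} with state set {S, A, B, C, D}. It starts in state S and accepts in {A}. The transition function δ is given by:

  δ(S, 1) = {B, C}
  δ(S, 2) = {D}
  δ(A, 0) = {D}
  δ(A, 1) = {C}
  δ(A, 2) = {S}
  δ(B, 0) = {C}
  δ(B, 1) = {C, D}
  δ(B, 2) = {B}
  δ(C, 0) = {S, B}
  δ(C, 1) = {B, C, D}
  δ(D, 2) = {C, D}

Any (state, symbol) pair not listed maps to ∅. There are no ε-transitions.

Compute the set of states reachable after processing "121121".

Start in {S}.
Read '1': {S} → {B, C}.
Read '2': {B, C} → {B}.
Read '1': {B} → {C, D}.
Read '1': {C, D} → {B, C, D}.
Read '2': {B, C, D} → {B, C, D}.
Read '1': {B, C, D} → {B, C, D}.

{B, C, D}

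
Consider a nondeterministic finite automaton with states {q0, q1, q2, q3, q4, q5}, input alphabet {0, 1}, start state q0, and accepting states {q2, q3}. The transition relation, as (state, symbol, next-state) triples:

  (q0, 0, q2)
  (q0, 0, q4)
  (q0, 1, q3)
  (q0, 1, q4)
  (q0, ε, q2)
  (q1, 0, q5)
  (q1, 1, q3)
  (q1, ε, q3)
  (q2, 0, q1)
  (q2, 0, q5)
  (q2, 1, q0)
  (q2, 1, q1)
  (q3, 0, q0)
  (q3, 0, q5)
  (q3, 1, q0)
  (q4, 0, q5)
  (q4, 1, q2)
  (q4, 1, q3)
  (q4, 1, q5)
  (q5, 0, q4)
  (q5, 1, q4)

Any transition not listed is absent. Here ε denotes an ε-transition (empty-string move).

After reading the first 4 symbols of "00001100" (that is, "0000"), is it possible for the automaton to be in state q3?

Yes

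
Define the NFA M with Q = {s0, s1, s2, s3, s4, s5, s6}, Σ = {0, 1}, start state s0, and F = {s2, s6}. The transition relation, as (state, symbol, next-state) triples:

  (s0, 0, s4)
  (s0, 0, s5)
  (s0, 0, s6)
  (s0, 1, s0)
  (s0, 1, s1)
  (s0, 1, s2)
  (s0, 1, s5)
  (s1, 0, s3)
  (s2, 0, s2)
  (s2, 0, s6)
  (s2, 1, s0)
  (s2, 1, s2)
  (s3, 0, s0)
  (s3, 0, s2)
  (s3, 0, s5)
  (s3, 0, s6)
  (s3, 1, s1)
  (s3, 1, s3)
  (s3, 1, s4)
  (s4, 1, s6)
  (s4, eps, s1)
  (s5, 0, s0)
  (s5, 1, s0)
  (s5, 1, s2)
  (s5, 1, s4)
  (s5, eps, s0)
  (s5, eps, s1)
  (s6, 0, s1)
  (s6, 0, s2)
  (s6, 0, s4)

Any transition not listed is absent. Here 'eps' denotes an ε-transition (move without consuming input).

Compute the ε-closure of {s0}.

{s0}

Begin with {s0}.
No ε-moves leave this set, so the closure equals the set itself.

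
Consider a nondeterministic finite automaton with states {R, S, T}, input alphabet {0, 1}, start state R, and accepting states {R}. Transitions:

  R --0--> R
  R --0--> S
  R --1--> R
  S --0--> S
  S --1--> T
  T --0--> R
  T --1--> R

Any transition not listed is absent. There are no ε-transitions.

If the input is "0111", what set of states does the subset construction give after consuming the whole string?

{R}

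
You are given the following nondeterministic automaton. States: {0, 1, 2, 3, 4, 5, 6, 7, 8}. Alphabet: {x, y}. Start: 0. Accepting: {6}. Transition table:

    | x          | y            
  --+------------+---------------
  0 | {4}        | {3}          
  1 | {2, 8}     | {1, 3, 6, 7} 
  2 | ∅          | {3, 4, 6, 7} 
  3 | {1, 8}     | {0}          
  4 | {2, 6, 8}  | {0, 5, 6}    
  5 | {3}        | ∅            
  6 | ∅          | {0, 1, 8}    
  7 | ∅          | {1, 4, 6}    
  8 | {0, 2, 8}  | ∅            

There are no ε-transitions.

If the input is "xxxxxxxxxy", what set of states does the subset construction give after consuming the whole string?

{0, 1, 3, 4, 5, 6, 7, 8}

Start in {0}.
Read 'x': 0→{4}; now {4}.
Read 'x': 4→{2, 6, 8}; now {2, 6, 8}.
Read 'x': 2→∅, 6→∅, 8→{0, 2, 8}; now {0, 2, 8}.
Read 'x': 0→{4}, 2→∅, 8→{0, 2, 8}; now {0, 2, 4, 8}.
Read 'x': 0→{4}, 2→∅, 4→{2, 6, 8}, 8→{0, 2, 8}; now {0, 2, 4, 6, 8}.
Read 'x': 0→{4}, 2→∅, 4→{2, 6, 8}, 6→∅, 8→{0, 2, 8}; now {0, 2, 4, 6, 8}.
Read 'x': 0→{4}, 2→∅, 4→{2, 6, 8}, 6→∅, 8→{0, 2, 8}; now {0, 2, 4, 6, 8}.
Read 'x': 0→{4}, 2→∅, 4→{2, 6, 8}, 6→∅, 8→{0, 2, 8}; now {0, 2, 4, 6, 8}.
Read 'x': 0→{4}, 2→∅, 4→{2, 6, 8}, 6→∅, 8→{0, 2, 8}; now {0, 2, 4, 6, 8}.
Read 'y': 0→{3}, 2→{3, 4, 6, 7}, 4→{0, 5, 6}, 6→{0, 1, 8}, 8→∅; now {0, 1, 3, 4, 5, 6, 7, 8}.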